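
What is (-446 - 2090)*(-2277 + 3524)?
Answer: -3162392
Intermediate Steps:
(-446 - 2090)*(-2277 + 3524) = -2536*1247 = -3162392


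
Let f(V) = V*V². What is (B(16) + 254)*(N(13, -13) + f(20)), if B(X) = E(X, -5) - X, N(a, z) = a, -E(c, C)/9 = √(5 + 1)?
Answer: 1907094 - 72117*√6 ≈ 1.7304e+6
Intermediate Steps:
E(c, C) = -9*√6 (E(c, C) = -9*√(5 + 1) = -9*√6)
B(X) = -X - 9*√6 (B(X) = -9*√6 - X = -X - 9*√6)
f(V) = V³
(B(16) + 254)*(N(13, -13) + f(20)) = ((-1*16 - 9*√6) + 254)*(13 + 20³) = ((-16 - 9*√6) + 254)*(13 + 8000) = (238 - 9*√6)*8013 = 1907094 - 72117*√6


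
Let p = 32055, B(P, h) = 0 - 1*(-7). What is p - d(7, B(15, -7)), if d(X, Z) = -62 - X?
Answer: 32124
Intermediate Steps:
B(P, h) = 7 (B(P, h) = 0 + 7 = 7)
p - d(7, B(15, -7)) = 32055 - (-62 - 1*7) = 32055 - (-62 - 7) = 32055 - 1*(-69) = 32055 + 69 = 32124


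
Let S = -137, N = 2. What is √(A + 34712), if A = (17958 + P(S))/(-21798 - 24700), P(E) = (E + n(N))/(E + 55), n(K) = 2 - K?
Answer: 3*√14017435129887739/1906418 ≈ 186.31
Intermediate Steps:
P(E) = E/(55 + E) (P(E) = (E + (2 - 1*2))/(E + 55) = (E + (2 - 2))/(55 + E) = (E + 0)/(55 + E) = E/(55 + E))
A = -1472693/3812836 (A = (17958 - 137/(55 - 137))/(-21798 - 24700) = (17958 - 137/(-82))/(-46498) = (17958 - 137*(-1/82))*(-1/46498) = (17958 + 137/82)*(-1/46498) = (1472693/82)*(-1/46498) = -1472693/3812836 ≈ -0.38625)
√(A + 34712) = √(-1472693/3812836 + 34712) = √(132349690539/3812836) = 3*√14017435129887739/1906418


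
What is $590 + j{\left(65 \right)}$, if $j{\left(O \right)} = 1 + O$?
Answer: $656$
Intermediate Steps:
$590 + j{\left(65 \right)} = 590 + \left(1 + 65\right) = 590 + 66 = 656$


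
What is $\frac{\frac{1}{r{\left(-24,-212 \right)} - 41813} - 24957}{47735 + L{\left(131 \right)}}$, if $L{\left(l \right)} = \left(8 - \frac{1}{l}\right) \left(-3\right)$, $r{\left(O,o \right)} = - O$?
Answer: $- \frac{521464037}{996897968} \approx -0.52309$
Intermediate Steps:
$L{\left(l \right)} = -24 + \frac{3}{l}$
$\frac{\frac{1}{r{\left(-24,-212 \right)} - 41813} - 24957}{47735 + L{\left(131 \right)}} = \frac{\frac{1}{\left(-1\right) \left(-24\right) - 41813} - 24957}{47735 - \left(24 - \frac{3}{131}\right)} = \frac{\frac{1}{24 - 41813} - 24957}{47735 + \left(-24 + 3 \cdot \frac{1}{131}\right)} = \frac{\frac{1}{-41789} - 24957}{47735 + \left(-24 + \frac{3}{131}\right)} = \frac{- \frac{1}{41789} - 24957}{47735 - \frac{3141}{131}} = - \frac{1042928074}{41789 \cdot \frac{6250144}{131}} = \left(- \frac{1042928074}{41789}\right) \frac{131}{6250144} = - \frac{521464037}{996897968}$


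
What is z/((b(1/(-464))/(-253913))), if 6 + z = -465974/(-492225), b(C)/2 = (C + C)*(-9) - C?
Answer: 146525887730816/9352275 ≈ 1.5667e+7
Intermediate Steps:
b(C) = -38*C (b(C) = 2*((C + C)*(-9) - C) = 2*((2*C)*(-9) - C) = 2*(-18*C - C) = 2*(-19*C) = -38*C)
z = -2487376/492225 (z = -6 - 465974/(-492225) = -6 - 465974*(-1/492225) = -6 + 465974/492225 = -2487376/492225 ≈ -5.0533)
z/((b(1/(-464))/(-253913))) = -2487376/(492225*(-38/(-464)/(-253913))) = -2487376/(492225*(-38*(-1/464)*(-1/253913))) = -2487376/(492225*((19/232)*(-1/253913))) = -2487376/(492225*(-19/58907816)) = -2487376/492225*(-58907816/19) = 146525887730816/9352275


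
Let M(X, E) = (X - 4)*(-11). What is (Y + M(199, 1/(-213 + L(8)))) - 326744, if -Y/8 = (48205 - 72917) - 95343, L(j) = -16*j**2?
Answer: 631551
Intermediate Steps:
M(X, E) = 44 - 11*X (M(X, E) = (-4 + X)*(-11) = 44 - 11*X)
Y = 960440 (Y = -8*((48205 - 72917) - 95343) = -8*(-24712 - 95343) = -8*(-120055) = 960440)
(Y + M(199, 1/(-213 + L(8)))) - 326744 = (960440 + (44 - 11*199)) - 326744 = (960440 + (44 - 2189)) - 326744 = (960440 - 2145) - 326744 = 958295 - 326744 = 631551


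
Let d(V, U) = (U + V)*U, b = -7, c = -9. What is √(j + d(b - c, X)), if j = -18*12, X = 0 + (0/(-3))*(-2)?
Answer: 6*I*√6 ≈ 14.697*I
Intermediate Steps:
X = 0 (X = 0 + (0*(-⅓))*(-2) = 0 + 0*(-2) = 0 + 0 = 0)
d(V, U) = U*(U + V)
j = -216
√(j + d(b - c, X)) = √(-216 + 0*(0 + (-7 - 1*(-9)))) = √(-216 + 0*(0 + (-7 + 9))) = √(-216 + 0*(0 + 2)) = √(-216 + 0*2) = √(-216 + 0) = √(-216) = 6*I*√6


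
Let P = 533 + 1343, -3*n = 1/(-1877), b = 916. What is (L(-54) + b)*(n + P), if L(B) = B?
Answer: 9105958534/5631 ≈ 1.6171e+6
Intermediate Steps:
n = 1/5631 (n = -⅓/(-1877) = -⅓*(-1/1877) = 1/5631 ≈ 0.00017759)
P = 1876
(L(-54) + b)*(n + P) = (-54 + 916)*(1/5631 + 1876) = 862*(10563757/5631) = 9105958534/5631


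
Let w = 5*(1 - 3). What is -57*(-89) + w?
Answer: 5063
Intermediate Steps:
w = -10 (w = 5*(-2) = -10)
-57*(-89) + w = -57*(-89) - 10 = 5073 - 10 = 5063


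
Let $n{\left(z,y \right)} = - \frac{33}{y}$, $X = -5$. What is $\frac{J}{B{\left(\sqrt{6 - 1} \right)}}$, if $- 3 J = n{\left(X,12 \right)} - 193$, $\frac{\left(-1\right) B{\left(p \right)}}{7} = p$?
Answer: $- \frac{261 \sqrt{5}}{140} \approx -4.1687$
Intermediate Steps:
$B{\left(p \right)} = - 7 p$
$J = \frac{261}{4}$ ($J = - \frac{- \frac{33}{12} - 193}{3} = - \frac{\left(-33\right) \frac{1}{12} - 193}{3} = - \frac{- \frac{11}{4} - 193}{3} = \left(- \frac{1}{3}\right) \left(- \frac{783}{4}\right) = \frac{261}{4} \approx 65.25$)
$\frac{J}{B{\left(\sqrt{6 - 1} \right)}} = \frac{1}{\left(-7\right) \sqrt{6 - 1}} \cdot \frac{261}{4} = \frac{1}{\left(-7\right) \sqrt{5}} \cdot \frac{261}{4} = - \frac{\sqrt{5}}{35} \cdot \frac{261}{4} = - \frac{261 \sqrt{5}}{140}$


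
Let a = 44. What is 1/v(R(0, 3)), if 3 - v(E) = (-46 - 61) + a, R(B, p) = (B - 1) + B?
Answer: 1/66 ≈ 0.015152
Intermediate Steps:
R(B, p) = -1 + 2*B (R(B, p) = (-1 + B) + B = -1 + 2*B)
v(E) = 66 (v(E) = 3 - ((-46 - 61) + 44) = 3 - (-107 + 44) = 3 - 1*(-63) = 3 + 63 = 66)
1/v(R(0, 3)) = 1/66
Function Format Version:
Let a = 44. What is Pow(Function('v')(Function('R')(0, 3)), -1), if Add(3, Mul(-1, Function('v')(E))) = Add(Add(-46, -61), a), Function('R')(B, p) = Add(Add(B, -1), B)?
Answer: Rational(1, 66) ≈ 0.015152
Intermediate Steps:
Function('R')(B, p) = Add(-1, Mul(2, B)) (Function('R')(B, p) = Add(Add(-1, B), B) = Add(-1, Mul(2, B)))
Function('v')(E) = 66 (Function('v')(E) = Add(3, Mul(-1, Add(Add(-46, -61), 44))) = Add(3, Mul(-1, Add(-107, 44))) = Add(3, Mul(-1, -63)) = Add(3, 63) = 66)
Pow(Function('v')(Function('R')(0, 3)), -1) = Pow(66, -1) = Rational(1, 66)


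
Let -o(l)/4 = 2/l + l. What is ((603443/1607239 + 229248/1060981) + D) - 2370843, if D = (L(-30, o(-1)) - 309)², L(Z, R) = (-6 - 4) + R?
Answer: -3882161004187426791/1705250041459 ≈ -2.2766e+6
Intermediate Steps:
o(l) = -8/l - 4*l (o(l) = -4*(2/l + l) = -4*(l + 2/l) = -8/l - 4*l)
L(Z, R) = -10 + R
D = 94249 (D = ((-10 + (-8/(-1) - 4*(-1))) - 309)² = ((-10 + (-8*(-1) + 4)) - 309)² = ((-10 + (8 + 4)) - 309)² = ((-10 + 12) - 309)² = (2 - 309)² = (-307)² = 94249)
((603443/1607239 + 229248/1060981) + D) - 2370843 = ((603443/1607239 + 229248/1060981) + 94249) - 2370843 = (1008697883855/1705250041459 + 94249) - 2370843 = 160719119855353146/1705250041459 - 2370843 = -3882161004187426791/1705250041459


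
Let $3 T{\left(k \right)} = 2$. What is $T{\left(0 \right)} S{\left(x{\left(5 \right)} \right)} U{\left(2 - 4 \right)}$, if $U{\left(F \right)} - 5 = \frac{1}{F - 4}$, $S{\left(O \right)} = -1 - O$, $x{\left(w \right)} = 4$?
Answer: $- \frac{145}{9} \approx -16.111$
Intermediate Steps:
$T{\left(k \right)} = \frac{2}{3}$ ($T{\left(k \right)} = \frac{1}{3} \cdot 2 = \frac{2}{3}$)
$U{\left(F \right)} = 5 + \frac{1}{-4 + F}$ ($U{\left(F \right)} = 5 + \frac{1}{F - 4} = 5 + \frac{1}{-4 + F}$)
$T{\left(0 \right)} S{\left(x{\left(5 \right)} \right)} U{\left(2 - 4 \right)} = \frac{2 \left(-1 - 4\right)}{3} \frac{-19 + 5 \left(2 - 4\right)}{-4 + \left(2 - 4\right)} = \frac{2}{3} \left(-5\right) \frac{-19 + 5 \left(-2\right)}{-4 - 2} = - \frac{10 \frac{-19 - 10}{-6}}{3} = - \frac{10 \left(\left(- \frac{1}{6}\right) \left(-29\right)\right)}{3} = \left(- \frac{10}{3}\right) \frac{29}{6} = - \frac{145}{9}$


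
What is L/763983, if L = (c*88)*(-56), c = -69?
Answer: 10304/23151 ≈ 0.44508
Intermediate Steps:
L = 340032 (L = -69*88*(-56) = -6072*(-56) = 340032)
L/763983 = 340032/763983 = 340032*(1/763983) = 10304/23151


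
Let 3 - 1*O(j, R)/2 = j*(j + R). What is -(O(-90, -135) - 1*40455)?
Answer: 80949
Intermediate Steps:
O(j, R) = 6 - 2*j*(R + j) (O(j, R) = 6 - 2*j*(j + R) = 6 - 2*j*(R + j))
-(O(-90, -135) - 1*40455) = -((6 - 2*(-90)² - 2*(-135)*(-90)) - 1*40455) = -((6 - 2*8100 - 24300) - 40455) = -((6 - 16200 - 24300) - 40455) = -(-40494 - 40455) = -1*(-80949) = 80949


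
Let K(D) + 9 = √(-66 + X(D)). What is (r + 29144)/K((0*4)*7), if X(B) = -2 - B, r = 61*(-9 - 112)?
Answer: -195867/149 - 43526*I*√17/149 ≈ -1314.5 - 1204.4*I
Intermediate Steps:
r = -7381 (r = 61*(-121) = -7381)
K(D) = -9 + √(-68 - D) (K(D) = -9 + √(-66 + (-2 - D)) = -9 + √(-68 - D))
(r + 29144)/K((0*4)*7) = (-7381 + 29144)/(-9 + √(-68 - 0*4*7)) = 21763/(-9 + √(-68 - 0*7)) = 21763/(-9 + √(-68 - 1*0)) = 21763/(-9 + √(-68 + 0)) = 21763/(-9 + √(-68)) = 21763/(-9 + 2*I*√17)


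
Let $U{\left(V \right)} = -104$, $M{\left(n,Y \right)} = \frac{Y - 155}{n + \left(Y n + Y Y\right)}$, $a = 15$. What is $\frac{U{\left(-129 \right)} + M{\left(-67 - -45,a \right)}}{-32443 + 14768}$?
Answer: $\frac{13068}{2244725} \approx 0.0058216$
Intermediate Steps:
$M{\left(n,Y \right)} = \frac{-155 + Y}{n + Y^{2} + Y n}$ ($M{\left(n,Y \right)} = \frac{-155 + Y}{n + \left(Y n + Y^{2}\right)} = \frac{-155 + Y}{n + \left(Y^{2} + Y n\right)} = \frac{-155 + Y}{n + Y^{2} + Y n}$)
$\frac{U{\left(-129 \right)} + M{\left(-67 - -45,a \right)}}{-32443 + 14768} = \frac{-104 + \frac{-155 + 15}{\left(-67 - -45\right) + 15^{2} + 15 \left(-67 - -45\right)}}{-32443 + 14768} = \frac{-104 + \frac{1}{\left(-67 + 45\right) + 225 + 15 \left(-67 + 45\right)} \left(-140\right)}{-17675} = \left(-104 + \frac{1}{-22 + 225 + 15 \left(-22\right)} \left(-140\right)\right) \left(- \frac{1}{17675}\right) = \left(-104 + \frac{1}{-22 + 225 - 330} \left(-140\right)\right) \left(- \frac{1}{17675}\right) = \left(-104 + \frac{1}{-127} \left(-140\right)\right) \left(- \frac{1}{17675}\right) = \left(-104 - - \frac{140}{127}\right) \left(- \frac{1}{17675}\right) = \left(-104 + \frac{140}{127}\right) \left(- \frac{1}{17675}\right) = \left(- \frac{13068}{127}\right) \left(- \frac{1}{17675}\right) = \frac{13068}{2244725}$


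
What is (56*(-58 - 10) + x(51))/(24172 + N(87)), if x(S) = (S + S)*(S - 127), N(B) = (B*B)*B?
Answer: -2312/136535 ≈ -0.016933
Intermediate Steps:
N(B) = B³ (N(B) = B²*B = B³)
x(S) = 2*S*(-127 + S) (x(S) = (2*S)*(-127 + S) = 2*S*(-127 + S))
(56*(-58 - 10) + x(51))/(24172 + N(87)) = (56*(-58 - 10) + 2*51*(-127 + 51))/(24172 + 87³) = (56*(-68) + 2*51*(-76))/(24172 + 658503) = (-3808 - 7752)/682675 = -11560*1/682675 = -2312/136535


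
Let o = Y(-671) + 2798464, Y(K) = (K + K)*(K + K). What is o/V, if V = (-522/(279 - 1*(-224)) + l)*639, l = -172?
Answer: -1156756142/27808641 ≈ -41.597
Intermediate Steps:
Y(K) = 4*K² (Y(K) = (2*K)*(2*K) = 4*K²)
o = 4599428 (o = 4*(-671)² + 2798464 = 4*450241 + 2798464 = 1800964 + 2798464 = 4599428)
V = -55617282/503 (V = (-522/(279 - 1*(-224)) - 172)*639 = (-522/(279 + 224) - 172)*639 = (-522/503 - 172)*639 = -87038/503*639 = -55617282/503 ≈ -1.1057e+5)
o/V = 4599428/(-55617282/503) = 4599428*(-503/55617282) = -1156756142/27808641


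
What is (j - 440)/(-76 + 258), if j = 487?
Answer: 47/182 ≈ 0.25824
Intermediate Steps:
(j - 440)/(-76 + 258) = (487 - 440)/(-76 + 258) = 47/182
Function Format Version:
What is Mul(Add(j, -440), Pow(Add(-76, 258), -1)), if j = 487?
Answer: Rational(47, 182) ≈ 0.25824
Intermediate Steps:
Mul(Add(j, -440), Pow(Add(-76, 258), -1)) = Mul(Add(487, -440), Pow(Add(-76, 258), -1)) = Mul(47, Pow(182, -1)) = Mul(47, Rational(1, 182)) = Rational(47, 182)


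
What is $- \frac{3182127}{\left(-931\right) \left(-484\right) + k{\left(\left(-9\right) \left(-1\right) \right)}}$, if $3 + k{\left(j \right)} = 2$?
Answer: $- \frac{1060709}{150201} \approx -7.0619$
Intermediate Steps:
$k{\left(j \right)} = -1$ ($k{\left(j \right)} = -3 + 2 = -1$)
$- \frac{3182127}{\left(-931\right) \left(-484\right) + k{\left(\left(-9\right) \left(-1\right) \right)}} = - \frac{3182127}{\left(-931\right) \left(-484\right) - 1} = - \frac{3182127}{450604 - 1} = - \frac{3182127}{450603} = \left(-3182127\right) \frac{1}{450603} = - \frac{1060709}{150201}$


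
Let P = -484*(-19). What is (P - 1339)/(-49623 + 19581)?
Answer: -873/3338 ≈ -0.26153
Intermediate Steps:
P = 9196
(P - 1339)/(-49623 + 19581) = (9196 - 1339)/(-49623 + 19581) = 7857/(-30042) = 7857*(-1/30042) = -873/3338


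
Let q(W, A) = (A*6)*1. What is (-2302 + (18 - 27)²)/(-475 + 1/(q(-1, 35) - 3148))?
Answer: 6525298/1395551 ≈ 4.6758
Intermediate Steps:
q(W, A) = 6*A (q(W, A) = (6*A)*1 = 6*A)
(-2302 + (18 - 27)²)/(-475 + 1/(q(-1, 35) - 3148)) = (-2302 + (18 - 27)²)/(-475 + 1/(6*35 - 3148)) = (-2302 + (-9)²)/(-475 + 1/(210 - 3148)) = (-2302 + 81)/(-475 + 1/(-2938)) = -2221/(-475 - 1/2938) = -2221/(-1395551/2938) = -2221*(-2938/1395551) = 6525298/1395551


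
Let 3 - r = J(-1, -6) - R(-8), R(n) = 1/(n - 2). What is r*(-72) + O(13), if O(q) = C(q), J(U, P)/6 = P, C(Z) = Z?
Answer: -13939/5 ≈ -2787.8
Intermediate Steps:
J(U, P) = 6*P
R(n) = 1/(-2 + n)
O(q) = q
r = 389/10 (r = 3 - (6*(-6) - 1/(-2 - 8)) = 3 - (-36 - 1/(-10)) = 3 - (-36 - 1*(-1/10)) = 3 - (-36 + 1/10) = 3 - 1*(-359/10) = 3 + 359/10 = 389/10 ≈ 38.900)
r*(-72) + O(13) = (389/10)*(-72) + 13 = -14004/5 + 13 = -13939/5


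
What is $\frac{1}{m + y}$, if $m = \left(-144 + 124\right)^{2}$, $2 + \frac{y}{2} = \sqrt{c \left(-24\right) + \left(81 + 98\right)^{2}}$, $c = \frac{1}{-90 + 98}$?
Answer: $\frac{99}{7166} - \frac{\sqrt{32038}}{14332} \approx 0.0013263$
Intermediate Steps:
$c = \frac{1}{8} \approx 0.125$
$y = -4 + 2 \sqrt{32038}$ ($y = -4 + 2 \sqrt{\frac{1}{8} \left(-24\right) + \left(81 + 98\right)^{2}} = -4 + 2 \sqrt{-3 + 179^{2}} = -4 + 2 \sqrt{-3 + 32041} = -4 + 2 \sqrt{32038} \approx 353.98$)
$m = 400$ ($m = \left(-20\right)^{2} = 400$)
$\frac{1}{m + y} = \frac{1}{400 - \left(4 - 2 \sqrt{32038}\right)} = \frac{1}{396 + 2 \sqrt{32038}}$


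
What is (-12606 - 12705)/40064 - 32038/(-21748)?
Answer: 183276701/217827968 ≈ 0.84138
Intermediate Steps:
(-12606 - 12705)/40064 - 32038/(-21748) = -25311*1/40064 - 32038*(-1/21748) = -25311/40064 + 16019/10874 = 183276701/217827968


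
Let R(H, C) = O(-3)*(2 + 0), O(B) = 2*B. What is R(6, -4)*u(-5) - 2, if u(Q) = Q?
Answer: 58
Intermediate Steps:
R(H, C) = -12 (R(H, C) = (2*(-3))*(2 + 0) = -6*2 = -12)
R(6, -4)*u(-5) - 2 = -12*(-5) - 2 = 60 - 2 = 58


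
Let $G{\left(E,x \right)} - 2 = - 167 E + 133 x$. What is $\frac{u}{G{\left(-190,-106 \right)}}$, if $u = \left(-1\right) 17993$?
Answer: $- \frac{17993}{17634} \approx -1.0204$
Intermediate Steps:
$u = -17993$
$G{\left(E,x \right)} = 2 - 167 E + 133 x$ ($G{\left(E,x \right)} = 2 - \left(- 133 x + 167 E\right) = 2 - 167 E + 133 x$)
$\frac{u}{G{\left(-190,-106 \right)}} = - \frac{17993}{2 - -31730 + 133 \left(-106\right)} = - \frac{17993}{2 + 31730 - 14098} = - \frac{17993}{17634}$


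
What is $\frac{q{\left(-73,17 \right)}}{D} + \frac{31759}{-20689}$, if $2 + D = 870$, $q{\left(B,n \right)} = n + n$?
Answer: $- \frac{13431693}{8979026} \approx -1.4959$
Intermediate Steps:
$q{\left(B,n \right)} = 2 n$
$D = 868$ ($D = -2 + 870 = 868$)
$\frac{q{\left(-73,17 \right)}}{D} + \frac{31759}{-20689} = \frac{2 \cdot 17}{868} + \frac{31759}{-20689} = 34 \cdot \frac{1}{868} + 31759 \left(- \frac{1}{20689}\right) = \frac{17}{434} - \frac{31759}{20689} = - \frac{13431693}{8979026}$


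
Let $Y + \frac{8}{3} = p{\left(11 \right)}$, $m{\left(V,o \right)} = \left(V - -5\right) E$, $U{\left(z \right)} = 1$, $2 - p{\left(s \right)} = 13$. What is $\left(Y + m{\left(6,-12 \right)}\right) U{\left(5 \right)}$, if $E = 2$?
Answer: $\frac{25}{3} \approx 8.3333$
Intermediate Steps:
$p{\left(s \right)} = -11$ ($p{\left(s \right)} = 2 - 13 = -11$)
$m{\left(V,o \right)} = 10 + 2 V$ ($m{\left(V,o \right)} = \left(V - -5\right) 2 = \left(V + 5\right) 2 = \left(5 + V\right) 2 = 10 + 2 V$)
$Y = - \frac{41}{3}$ ($Y = - \frac{8}{3} - 11 = - \frac{41}{3} \approx -13.667$)
$\left(Y + m{\left(6,-12 \right)}\right) U{\left(5 \right)} = \left(- \frac{41}{3} + \left(10 + 2 \cdot 6\right)\right) 1 = \left(- \frac{41}{3} + \left(10 + 12\right)\right) 1 = \left(- \frac{41}{3} + 22\right) 1 = \frac{25}{3} \cdot 1 = \frac{25}{3}$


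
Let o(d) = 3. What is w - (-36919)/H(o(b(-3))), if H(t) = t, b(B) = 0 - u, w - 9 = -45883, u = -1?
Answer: -100703/3 ≈ -33568.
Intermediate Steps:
w = -45874 (w = 9 - 45883 = -45874)
b(B) = 1 (b(B) = 0 - 1*(-1) = 0 + 1 = 1)
w - (-36919)/H(o(b(-3))) = -45874 - (-36919)/3 = -45874 - 1*(-36919/3) = -45874 + 36919/3 = -100703/3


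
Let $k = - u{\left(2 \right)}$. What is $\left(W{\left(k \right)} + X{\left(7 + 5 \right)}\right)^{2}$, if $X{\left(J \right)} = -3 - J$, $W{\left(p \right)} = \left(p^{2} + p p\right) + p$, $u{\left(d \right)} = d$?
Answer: $81$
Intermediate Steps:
$k = -2$ ($k = \left(-1\right) 2 = -2$)
$W{\left(p \right)} = p + 2 p^{2}$ ($W{\left(p \right)} = \left(p^{2} + p^{2}\right) + p = 2 p^{2} + p = p + 2 p^{2}$)
$\left(W{\left(k \right)} + X{\left(7 + 5 \right)}\right)^{2} = \left(- 2 \left(1 + 2 \left(-2\right)\right) - 15\right)^{2} = \left(- 2 \left(1 - 4\right) - 15\right)^{2} = \left(\left(-2\right) \left(-3\right) - 15\right)^{2} = \left(6 - 15\right)^{2} = \left(-9\right)^{2} = 81$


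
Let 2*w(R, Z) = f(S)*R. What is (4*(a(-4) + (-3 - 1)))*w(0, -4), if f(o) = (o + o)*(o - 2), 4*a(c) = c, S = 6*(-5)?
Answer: 0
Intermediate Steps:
S = -30
a(c) = c/4
f(o) = 2*o*(-2 + o) (f(o) = (2*o)*(-2 + o) = 2*o*(-2 + o))
w(R, Z) = 960*R (w(R, Z) = ((2*(-30)*(-2 - 30))*R)/2 = ((2*(-30)*(-32))*R)/2 = (1920*R)/2 = 960*R)
(4*(a(-4) + (-3 - 1)))*w(0, -4) = (4*((¼)*(-4) + (-3 - 1)))*(960*0) = (4*(-1 - 4))*0 = (4*(-5))*0 = -20*0 = 0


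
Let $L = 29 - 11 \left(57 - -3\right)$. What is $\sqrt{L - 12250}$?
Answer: $i \sqrt{12881} \approx 113.49 i$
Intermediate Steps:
$L = -631$ ($L = 29 - 11 \left(57 + 3\right) = 29 - 660 = -631$)
$\sqrt{L - 12250} = \sqrt{-631 - 12250} = \sqrt{-12881} = i \sqrt{12881}$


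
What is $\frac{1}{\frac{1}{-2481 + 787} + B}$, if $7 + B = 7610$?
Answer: $\frac{1694}{12879481} \approx 0.00013153$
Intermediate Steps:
$B = 7603$ ($B = -7 + 7610 = 7603$)
$\frac{1}{\frac{1}{-2481 + 787} + B} = \frac{1}{\frac{1}{-2481 + 787} + 7603} = \frac{1}{\frac{1}{-1694} + 7603} = \frac{1}{- \frac{1}{1694} + 7603} = \frac{1}{\frac{12879481}{1694}} = \frac{1694}{12879481}$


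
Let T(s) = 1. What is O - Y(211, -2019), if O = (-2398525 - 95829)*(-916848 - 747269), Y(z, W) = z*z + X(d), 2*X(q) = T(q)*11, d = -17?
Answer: 8301793701783/2 ≈ 4.1509e+12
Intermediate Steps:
X(q) = 11/2 (X(q) = (1*11)/2 = (½)*11 = 11/2)
Y(z, W) = 11/2 + z² (Y(z, W) = z*z + 11/2 = z² + 11/2 = 11/2 + z²)
O = 4150896895418 (O = -2494354*(-1664117) = 4150896895418)
O - Y(211, -2019) = 4150896895418 - (11/2 + 211²) = 4150896895418 - (11/2 + 44521) = 4150896895418 - 1*89053/2 = 4150896895418 - 89053/2 = 8301793701783/2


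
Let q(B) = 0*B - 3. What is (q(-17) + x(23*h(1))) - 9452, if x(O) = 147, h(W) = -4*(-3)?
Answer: -9308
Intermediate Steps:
h(W) = 12
q(B) = -3 (q(B) = 0 - 3 = -3)
(q(-17) + x(23*h(1))) - 9452 = (-3 + 147) - 9452 = 144 - 9452 = -9308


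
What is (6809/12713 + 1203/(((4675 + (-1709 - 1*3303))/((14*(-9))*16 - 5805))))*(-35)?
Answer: -4186511957320/4284281 ≈ -9.7718e+5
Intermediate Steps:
(6809/12713 + 1203/(((4675 + (-1709 - 1*3303))/((14*(-9))*16 - 5805))))*(-35) = (6809*(1/12713) + 1203/(((4675 + (-1709 - 3303))/(-126*16 - 5805))))*(-35) = (6809/12713 + 1203/(((4675 - 5012)/(-2016 - 5805))))*(-35) = (6809/12713 + 1203/((-337/(-7821))))*(-35) = (6809/12713 + 1203/((-337*(-1/7821))))*(-35) = (6809/12713 + 1203/(337/7821))*(-35) = (6809/12713 + 1203*(7821/337))*(-35) = (6809/12713 + 9408663/337)*(-35) = (119614627352/4284281)*(-35) = -4186511957320/4284281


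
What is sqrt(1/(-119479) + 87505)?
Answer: 3*sqrt(138794903013914)/119479 ≈ 295.81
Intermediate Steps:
sqrt(1/(-119479) + 87505) = sqrt(-1/119479 + 87505) = sqrt(10455009894/119479) = 3*sqrt(138794903013914)/119479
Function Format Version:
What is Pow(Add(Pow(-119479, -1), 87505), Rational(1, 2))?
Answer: Mul(Rational(3, 119479), Pow(138794903013914, Rational(1, 2))) ≈ 295.81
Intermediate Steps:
Pow(Add(Pow(-119479, -1), 87505), Rational(1, 2)) = Pow(Add(Rational(-1, 119479), 87505), Rational(1, 2)) = Pow(Rational(10455009894, 119479), Rational(1, 2)) = Mul(Rational(3, 119479), Pow(138794903013914, Rational(1, 2)))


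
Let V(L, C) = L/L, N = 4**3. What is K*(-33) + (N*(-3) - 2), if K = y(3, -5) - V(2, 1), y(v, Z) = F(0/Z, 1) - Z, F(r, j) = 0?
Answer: -326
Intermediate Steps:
N = 64
V(L, C) = 1
y(v, Z) = -Z (y(v, Z) = 0 - Z = -Z)
K = 4 (K = -1*(-5) - 1*1 = 5 - 1 = 4)
K*(-33) + (N*(-3) - 2) = 4*(-33) + (64*(-3) - 2) = -132 + (-192 - 2) = -132 - 194 = -326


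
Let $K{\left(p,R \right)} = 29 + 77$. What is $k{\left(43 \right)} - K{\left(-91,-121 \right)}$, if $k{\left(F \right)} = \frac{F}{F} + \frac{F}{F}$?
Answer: $-104$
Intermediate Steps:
$K{\left(p,R \right)} = 106$
$k{\left(F \right)} = 2$ ($k{\left(F \right)} = 1 + 1 = 2$)
$k{\left(43 \right)} - K{\left(-91,-121 \right)} = 2 - 106 = -104$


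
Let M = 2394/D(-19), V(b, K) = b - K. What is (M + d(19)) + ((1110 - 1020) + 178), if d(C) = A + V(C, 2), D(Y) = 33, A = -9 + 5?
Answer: 3889/11 ≈ 353.55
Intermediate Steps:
A = -4
d(C) = -6 + C (d(C) = -4 + (C - 1*2) = -4 + (C - 2) = -4 + (-2 + C) = -6 + C)
M = 798/11 (M = 2394/33 = 2394*(1/33) = 798/11 ≈ 72.545)
(M + d(19)) + ((1110 - 1020) + 178) = (798/11 + (-6 + 19)) + ((1110 - 1020) + 178) = (798/11 + 13) + (90 + 178) = 941/11 + 268 = 3889/11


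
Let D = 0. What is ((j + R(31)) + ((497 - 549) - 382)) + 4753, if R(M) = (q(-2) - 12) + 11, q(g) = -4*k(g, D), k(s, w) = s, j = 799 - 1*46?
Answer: 5079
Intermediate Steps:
j = 753 (j = 799 - 46 = 753)
q(g) = -4*g
R(M) = 7 (R(M) = (-4*(-2) - 12) + 11 = (8 - 12) + 11 = -4 + 11 = 7)
((j + R(31)) + ((497 - 549) - 382)) + 4753 = ((753 + 7) + ((497 - 549) - 382)) + 4753 = (760 + (-52 - 382)) + 4753 = (760 - 434) + 4753 = 326 + 4753 = 5079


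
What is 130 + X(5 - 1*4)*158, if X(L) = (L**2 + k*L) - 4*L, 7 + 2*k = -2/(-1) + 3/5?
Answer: -3458/5 ≈ -691.60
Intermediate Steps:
k = -11/5 (k = -7/2 + (-2/(-1) + 3/5)/2 = -7/2 + (-2*(-1) + 3*(1/5))/2 = -7/2 + (2 + 3/5)/2 = -7/2 + (1/2)*(13/5) = -7/2 + 13/10 = -11/5 ≈ -2.2000)
X(L) = L**2 - 31*L/5 (X(L) = (L**2 - 11*L/5) - 4*L = L**2 - 31*L/5)
130 + X(5 - 1*4)*158 = 130 + ((5 - 1*4)*(-31 + 5*(5 - 1*4))/5)*158 = 130 + ((5 - 4)*(-31 + 5*(5 - 4))/5)*158 = 130 + ((1/5)*1*(-31 + 5*1))*158 = 130 + ((1/5)*1*(-31 + 5))*158 = 130 + ((1/5)*1*(-26))*158 = 130 - 26/5*158 = 130 - 4108/5 = -3458/5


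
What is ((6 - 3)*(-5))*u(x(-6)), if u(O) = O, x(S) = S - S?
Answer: 0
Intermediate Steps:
x(S) = 0
((6 - 3)*(-5))*u(x(-6)) = ((6 - 3)*(-5))*0 = (3*(-5))*0 = -15*0 = 0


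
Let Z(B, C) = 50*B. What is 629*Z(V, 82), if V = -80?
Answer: -2516000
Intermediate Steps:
629*Z(V, 82) = 629*(50*(-80)) = 629*(-4000) = -2516000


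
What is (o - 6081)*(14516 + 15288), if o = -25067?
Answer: -928334992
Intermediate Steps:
(o - 6081)*(14516 + 15288) = (-25067 - 6081)*(14516 + 15288) = -31148*29804 = -928334992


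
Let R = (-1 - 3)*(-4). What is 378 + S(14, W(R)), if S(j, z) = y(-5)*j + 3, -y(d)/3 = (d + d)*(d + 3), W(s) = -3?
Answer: -459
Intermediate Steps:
R = 16 (R = -4*(-4) = 16)
y(d) = -6*d*(3 + d) (y(d) = -3*(d + d)*(d + 3) = -3*2*d*(3 + d) = -6*d*(3 + d))
S(j, z) = 3 - 60*j (S(j, z) = (-6*(-5)*(3 - 5))*j + 3 = (-6*(-5)*(-2))*j + 3 = -60*j + 3 = 3 - 60*j)
378 + S(14, W(R)) = 378 + (3 - 60*14) = 378 + (3 - 840) = 378 - 837 = -459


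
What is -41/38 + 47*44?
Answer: 78543/38 ≈ 2066.9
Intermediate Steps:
-41/38 + 47*44 = -41*1/38 + 2068 = -41/38 + 2068 = 78543/38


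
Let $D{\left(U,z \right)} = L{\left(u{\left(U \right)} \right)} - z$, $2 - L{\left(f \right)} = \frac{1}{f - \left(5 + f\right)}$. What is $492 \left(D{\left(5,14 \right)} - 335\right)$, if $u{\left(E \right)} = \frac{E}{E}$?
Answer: $- \frac{853128}{5} \approx -1.7063 \cdot 10^{5}$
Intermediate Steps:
$u{\left(E \right)} = 1$
$L{\left(f \right)} = \frac{11}{5}$ ($L{\left(f \right)} = 2 - \frac{1}{f - \left(5 + f\right)} = 2 - \frac{1}{-5} = 2 - - \frac{1}{5} = 2 + \frac{1}{5} = \frac{11}{5}$)
$D{\left(U,z \right)} = \frac{11}{5} - z$
$492 \left(D{\left(5,14 \right)} - 335\right) = 492 \left(\left(\frac{11}{5} - 14\right) - 335\right) = 492 \left(- \frac{59}{5} - 335\right) = 492 \left(- \frac{1734}{5}\right) = - \frac{853128}{5}$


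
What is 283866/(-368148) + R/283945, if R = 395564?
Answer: 985208547/1583845210 ≈ 0.62204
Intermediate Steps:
283866/(-368148) + R/283945 = 283866/(-368148) + 395564/283945 = 283866*(-1/368148) + 395564*(1/283945) = -4301/5578 + 395564/283945 = 985208547/1583845210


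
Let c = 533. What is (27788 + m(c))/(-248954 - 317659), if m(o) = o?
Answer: -28321/566613 ≈ -0.049983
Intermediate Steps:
(27788 + m(c))/(-248954 - 317659) = (27788 + 533)/(-248954 - 317659) = 28321/(-566613) = 28321*(-1/566613) = -28321/566613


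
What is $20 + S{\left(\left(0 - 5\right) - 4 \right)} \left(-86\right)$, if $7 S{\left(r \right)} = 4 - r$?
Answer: $- \frac{978}{7} \approx -139.71$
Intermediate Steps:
$S{\left(r \right)} = \frac{4}{7} - \frac{r}{7}$ ($S{\left(r \right)} = \frac{4 - r}{7} = \frac{4}{7} - \frac{r}{7}$)
$20 + S{\left(\left(0 - 5\right) - 4 \right)} \left(-86\right) = 20 + \left(\frac{4}{7} - \frac{\left(0 - 5\right) - 4}{7}\right) \left(-86\right) = 20 + \left(\frac{4}{7} - \frac{-5 - 4}{7}\right) \left(-86\right) = 20 + \left(\frac{4}{7} - - \frac{9}{7}\right) \left(-86\right) = 20 + \left(\frac{4}{7} + \frac{9}{7}\right) \left(-86\right) = 20 + \frac{13}{7} \left(-86\right) = 20 - \frac{1118}{7} = - \frac{978}{7}$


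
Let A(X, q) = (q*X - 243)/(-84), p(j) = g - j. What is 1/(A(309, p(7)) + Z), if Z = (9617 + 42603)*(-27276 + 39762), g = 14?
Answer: 7/4564132280 ≈ 1.5337e-9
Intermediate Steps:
p(j) = 14 - j
A(X, q) = 81/28 - X*q/84 (A(X, q) = (X*q - 243)*(-1/84) = (-243 + X*q)*(-1/84) = 81/28 - X*q/84)
Z = 652018920 (Z = 52220*12486 = 652018920)
1/(A(309, p(7)) + Z) = 1/((81/28 - 1/84*309*(14 - 1*7)) + 652018920) = 1/((81/28 - 1/84*309*(14 - 7)) + 652018920) = 1/((81/28 - 1/84*309*7) + 652018920) = 1/((81/28 - 103/4) + 652018920) = 1/(-160/7 + 652018920) = 1/(4564132280/7) = 7/4564132280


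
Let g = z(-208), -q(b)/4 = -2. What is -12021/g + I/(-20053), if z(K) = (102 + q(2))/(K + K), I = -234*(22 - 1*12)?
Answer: 4558182564/100265 ≈ 45461.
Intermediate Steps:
q(b) = 8 (q(b) = -4*(-2) = 8)
I = -2340 (I = -234*(22 - 12) = -234*10 = -2340)
z(K) = 55/K (z(K) = (102 + 8)/(K + K) = 110/((2*K)) = 110*(1/(2*K)) = 55/K)
g = -55/208 (g = 55/(-208) = 55*(-1/208) = -55/208 ≈ -0.26442)
-12021/g + I/(-20053) = -12021/(-55/208) - 2340/(-20053) = -12021*(-208/55) - 2340*(-1/20053) = 2500368/55 + 2340/20053 = 4558182564/100265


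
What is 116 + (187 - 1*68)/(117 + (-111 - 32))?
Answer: 2897/26 ≈ 111.42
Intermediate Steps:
116 + (187 - 1*68)/(117 + (-111 - 32)) = 116 + (187 - 68)/(117 - 143) = 116 + 119/(-26) = 116 + 119*(-1/26) = 116 - 119/26 = 2897/26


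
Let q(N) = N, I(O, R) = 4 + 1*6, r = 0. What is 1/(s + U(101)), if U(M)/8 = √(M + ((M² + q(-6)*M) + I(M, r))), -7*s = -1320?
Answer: -1155/3586952 + 49*√9706/3586952 ≈ 0.0010238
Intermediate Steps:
s = 1320/7 (s = -⅐*(-1320) = 1320/7 ≈ 188.57)
I(O, R) = 10 (I(O, R) = 4 + 6 = 10)
U(M) = 8*√(10 + M² - 5*M) (U(M) = 8*√(M + ((M² - 6*M) + 10)) = 8*√(M + (10 + M² - 6*M)) = 8*√(10 + M² - 5*M))
1/(s + U(101)) = 1/(1320/7 + 8*√(10 + 101² - 5*101)) = 1/(1320/7 + 8*√(10 + 10201 - 505)) = 1/(1320/7 + 8*√9706)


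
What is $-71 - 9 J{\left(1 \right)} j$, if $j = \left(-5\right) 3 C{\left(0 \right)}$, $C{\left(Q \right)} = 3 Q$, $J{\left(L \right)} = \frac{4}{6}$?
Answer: $-71$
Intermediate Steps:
$J{\left(L \right)} = \frac{2}{3}$ ($J{\left(L \right)} = 4 \cdot \frac{1}{6} = \frac{2}{3}$)
$j = 0$ ($j = \left(-5\right) 3 \cdot 3 \cdot 0 = \left(-15\right) 0 = 0$)
$-71 - 9 J{\left(1 \right)} j = -71 - 9 \cdot \frac{2}{3} \cdot 0 = -71 - 0 = -71 + 0 = -71$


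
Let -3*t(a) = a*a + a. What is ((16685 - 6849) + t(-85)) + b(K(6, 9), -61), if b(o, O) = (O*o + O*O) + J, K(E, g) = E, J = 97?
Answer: 10908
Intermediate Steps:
t(a) = -a/3 - a**2/3 (t(a) = -(a*a + a)/3 = -(a**2 + a)/3 = -(a + a**2)/3 = -a/3 - a**2/3)
b(o, O) = 97 + O**2 + O*o (b(o, O) = (O*o + O*O) + 97 = (O*o + O**2) + 97 = (O**2 + O*o) + 97 = 97 + O**2 + O*o)
((16685 - 6849) + t(-85)) + b(K(6, 9), -61) = ((16685 - 6849) - 1/3*(-85)*(1 - 85)) + (97 + (-61)**2 - 61*6) = (9836 - 1/3*(-85)*(-84)) + (97 + 3721 - 366) = (9836 - 2380) + 3452 = 7456 + 3452 = 10908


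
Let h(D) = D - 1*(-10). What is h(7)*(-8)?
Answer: -136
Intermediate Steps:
h(D) = 10 + D (h(D) = D + 10 = 10 + D)
h(7)*(-8) = (10 + 7)*(-8) = 17*(-8) = -136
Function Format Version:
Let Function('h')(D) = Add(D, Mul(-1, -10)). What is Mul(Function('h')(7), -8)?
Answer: -136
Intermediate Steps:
Function('h')(D) = Add(10, D) (Function('h')(D) = Add(D, 10) = Add(10, D))
Mul(Function('h')(7), -8) = Mul(Add(10, 7), -8) = Mul(17, -8) = -136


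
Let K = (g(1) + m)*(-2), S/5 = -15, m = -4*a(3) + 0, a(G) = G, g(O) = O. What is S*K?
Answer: -1650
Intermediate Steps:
m = -12 (m = -4*3 + 0 = -12 + 0 = -12)
S = -75 (S = 5*(-15) = -75)
K = 22 (K = (1 - 12)*(-2) = -11*(-2) = 22)
S*K = -75*22 = -1650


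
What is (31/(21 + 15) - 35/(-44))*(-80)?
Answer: -13120/99 ≈ -132.53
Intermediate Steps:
(31/(21 + 15) - 35/(-44))*(-80) = (31/36 - 35*(-1/44))*(-80) = (31*(1/36) + 35/44)*(-80) = (31/36 + 35/44)*(-80) = (164/99)*(-80) = -13120/99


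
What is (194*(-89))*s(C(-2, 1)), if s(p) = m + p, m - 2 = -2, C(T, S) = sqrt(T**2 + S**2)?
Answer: -17266*sqrt(5) ≈ -38608.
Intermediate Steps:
C(T, S) = sqrt(S**2 + T**2)
m = 0 (m = 2 - 2 = 0)
s(p) = p (s(p) = 0 + p = p)
(194*(-89))*s(C(-2, 1)) = (194*(-89))*sqrt(1**2 + (-2)**2) = -17266*sqrt(1 + 4) = -17266*sqrt(5)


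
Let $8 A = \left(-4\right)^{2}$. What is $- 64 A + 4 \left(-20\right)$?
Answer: $-208$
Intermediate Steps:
$A = 2$ ($A = \frac{\left(-4\right)^{2}}{8} = \frac{1}{8} \cdot 16 = 2$)
$- 64 A + 4 \left(-20\right) = \left(-64\right) 2 + 4 \left(-20\right) = -128 - 80 = -208$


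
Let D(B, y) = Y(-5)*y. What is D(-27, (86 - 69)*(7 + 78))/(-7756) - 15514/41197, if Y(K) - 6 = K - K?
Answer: -238752287/159761966 ≈ -1.4944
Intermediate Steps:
Y(K) = 6 (Y(K) = 6 + (K - K) = 6 + 0 = 6)
D(B, y) = 6*y
D(-27, (86 - 69)*(7 + 78))/(-7756) - 15514/41197 = (6*((86 - 69)*(7 + 78)))/(-7756) - 15514/41197 = (6*(17*85))*(-1/7756) - 15514*1/41197 = (6*1445)*(-1/7756) - 15514/41197 = 8670*(-1/7756) - 15514/41197 = -4335/3878 - 15514/41197 = -238752287/159761966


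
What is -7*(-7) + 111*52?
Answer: 5821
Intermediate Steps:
-7*(-7) + 111*52 = 49 + 5772 = 5821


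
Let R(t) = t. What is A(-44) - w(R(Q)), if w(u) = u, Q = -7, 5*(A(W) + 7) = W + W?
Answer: -88/5 ≈ -17.600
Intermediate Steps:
A(W) = -7 + 2*W/5 (A(W) = -7 + (W + W)/5 = -7 + (2*W)/5 = -7 + 2*W/5)
A(-44) - w(R(Q)) = (-7 + (2/5)*(-44)) - 1*(-7) = (-7 - 88/5) + 7 = -123/5 + 7 = -88/5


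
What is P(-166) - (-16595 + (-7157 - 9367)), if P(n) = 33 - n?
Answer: 33318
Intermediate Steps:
P(-166) - (-16595 + (-7157 - 9367)) = (33 - 1*(-166)) - (-16595 + (-7157 - 9367)) = (33 + 166) - (-16595 - 16524) = 199 - 1*(-33119) = 199 + 33119 = 33318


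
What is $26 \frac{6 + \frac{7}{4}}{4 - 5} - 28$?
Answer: $- \frac{459}{2} \approx -229.5$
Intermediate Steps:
$26 \frac{6 + \frac{7}{4}}{4 - 5} - 28 = 26 \frac{6 + 7 \cdot \frac{1}{4}}{-1} - 28 = 26 \left(6 + \frac{7}{4}\right) \left(-1\right) - 28 = 26 \cdot \frac{31}{4} \left(-1\right) - 28 = 26 \left(- \frac{31}{4}\right) - 28 = - \frac{403}{2} - 28 = - \frac{459}{2}$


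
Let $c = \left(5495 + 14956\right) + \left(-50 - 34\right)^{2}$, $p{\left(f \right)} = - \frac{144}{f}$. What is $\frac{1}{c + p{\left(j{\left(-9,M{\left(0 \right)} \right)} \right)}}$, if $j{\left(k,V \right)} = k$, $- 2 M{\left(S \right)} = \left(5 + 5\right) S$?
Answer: $\frac{1}{27523} \approx 3.6333 \cdot 10^{-5}$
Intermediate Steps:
$M{\left(S \right)} = - 5 S$ ($M{\left(S \right)} = - \frac{\left(5 + 5\right) S}{2} = - \frac{10 S}{2} = - 5 S$)
$c = 27507$ ($c = 20451 + \left(-84\right)^{2} = 20451 + 7056 = 27507$)
$\frac{1}{c + p{\left(j{\left(-9,M{\left(0 \right)} \right)} \right)}} = \frac{1}{27507 - \frac{144}{-9}} = \frac{1}{27507 - -16} = \frac{1}{27507 + 16} = \frac{1}{27523}$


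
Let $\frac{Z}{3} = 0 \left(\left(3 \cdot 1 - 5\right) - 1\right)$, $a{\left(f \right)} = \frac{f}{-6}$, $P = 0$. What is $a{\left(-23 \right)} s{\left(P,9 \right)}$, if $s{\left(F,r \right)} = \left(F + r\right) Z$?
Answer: $0$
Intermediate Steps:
$a{\left(f \right)} = - \frac{f}{6}$ ($a{\left(f \right)} = f \left(- \frac{1}{6}\right) = - \frac{f}{6}$)
$Z = 0$ ($Z = 3 \cdot 0 \left(\left(3 \cdot 1 - 5\right) - 1\right) = 3 \cdot 0 \left(\left(3 - 5\right) - 1\right) = 3 \cdot 0 \left(-2 - 1\right) = 3 \cdot 0 \left(-3\right) = 3 \cdot 0 = 0$)
$s{\left(F,r \right)} = 0$ ($s{\left(F,r \right)} = \left(F + r\right) 0 = 0$)
$a{\left(-23 \right)} s{\left(P,9 \right)} = \left(- \frac{1}{6}\right) \left(-23\right) 0 = \frac{23}{6} \cdot 0 = 0$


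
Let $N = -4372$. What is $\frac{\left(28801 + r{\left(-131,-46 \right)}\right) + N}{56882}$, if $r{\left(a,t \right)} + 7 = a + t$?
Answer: $\frac{24245}{56882} \approx 0.42623$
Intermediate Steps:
$r{\left(a,t \right)} = -7 + a + t$ ($r{\left(a,t \right)} = -7 + \left(a + t\right) = -7 + a + t$)
$\frac{\left(28801 + r{\left(-131,-46 \right)}\right) + N}{56882} = \frac{\left(28801 - 184\right) - 4372}{56882} = \left(\left(28801 - 184\right) - 4372\right) \frac{1}{56882} = \left(28617 - 4372\right) \frac{1}{56882} = 24245 \cdot \frac{1}{56882} = \frac{24245}{56882}$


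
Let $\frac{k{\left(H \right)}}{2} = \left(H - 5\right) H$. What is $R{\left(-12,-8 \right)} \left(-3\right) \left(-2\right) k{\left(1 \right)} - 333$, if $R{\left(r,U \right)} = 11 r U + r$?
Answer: $-50445$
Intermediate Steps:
$R{\left(r,U \right)} = r + 11 U r$ ($R{\left(r,U \right)} = 11 U r + r = r + 11 U r$)
$k{\left(H \right)} = 2 H \left(-5 + H\right)$ ($k{\left(H \right)} = 2 \left(H - 5\right) H = 2 \left(-5 + H\right) H = 2 H \left(-5 + H\right)$)
$R{\left(-12,-8 \right)} \left(-3\right) \left(-2\right) k{\left(1 \right)} - 333 = - 12 \left(1 + 11 \left(-8\right)\right) \left(-3\right) \left(-2\right) 2 \cdot 1 \left(-5 + 1\right) - 333 = - 12 \left(1 - 88\right) 6 \cdot 2 \cdot 1 \left(-4\right) - 333 = \left(-12\right) \left(-87\right) 6 \left(-8\right) - 333 = 1044 \left(-48\right) - 333 = -50112 - 333 = -50445$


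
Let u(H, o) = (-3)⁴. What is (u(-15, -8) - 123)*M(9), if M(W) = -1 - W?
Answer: 420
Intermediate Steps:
u(H, o) = 81
(u(-15, -8) - 123)*M(9) = (81 - 123)*(-1 - 1*9) = -42*(-1 - 9) = -42*(-10) = 420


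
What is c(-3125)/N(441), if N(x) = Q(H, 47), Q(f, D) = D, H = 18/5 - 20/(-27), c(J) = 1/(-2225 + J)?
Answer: -1/251450 ≈ -3.9769e-6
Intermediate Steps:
H = 586/135 (H = 18*(⅕) - 20*(-1/27) = 18/5 + 20/27 = 586/135 ≈ 4.3407)
N(x) = 47
c(-3125)/N(441) = 1/(-2225 - 3125*47) = (1/47)/(-5350) = -1/5350*1/47 = -1/251450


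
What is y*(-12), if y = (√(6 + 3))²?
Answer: -108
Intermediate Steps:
y = 9 (y = (√9)² = 3² = 9)
y*(-12) = 9*(-12) = -108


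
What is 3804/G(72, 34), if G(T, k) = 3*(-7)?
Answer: -1268/7 ≈ -181.14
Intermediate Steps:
G(T, k) = -21
3804/G(72, 34) = 3804/(-21) = 3804*(-1/21) = -1268/7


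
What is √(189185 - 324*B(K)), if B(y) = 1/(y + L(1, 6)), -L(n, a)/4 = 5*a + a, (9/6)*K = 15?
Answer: √849262319/67 ≈ 434.96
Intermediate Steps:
K = 10 (K = (⅔)*15 = 10)
L(n, a) = -24*a (L(n, a) = -4*(5*a + a) = -24*a)
B(y) = 1/(-144 + y) (B(y) = 1/(y - 24*6) = 1/(y - 144) = 1/(-144 + y))
√(189185 - 324*B(K)) = √(189185 - 324/(-144 + 10)) = √(189185 - 324/(-134)) = √(189185 - 324*(-1/134)) = √(189185 + 162/67) = √(12675557/67) = √849262319/67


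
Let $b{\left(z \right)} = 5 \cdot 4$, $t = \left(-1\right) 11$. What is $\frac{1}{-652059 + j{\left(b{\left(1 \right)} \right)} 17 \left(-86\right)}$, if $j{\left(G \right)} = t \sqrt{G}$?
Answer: $- \frac{652059}{420008325001} - \frac{32164 \sqrt{5}}{420008325001} \approx -1.7237 \cdot 10^{-6}$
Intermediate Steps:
$t = -11$
$b{\left(z \right)} = 20$
$j{\left(G \right)} = - 11 \sqrt{G}$
$\frac{1}{-652059 + j{\left(b{\left(1 \right)} \right)} 17 \left(-86\right)} = \frac{1}{-652059 + - 11 \sqrt{20} \cdot 17 \left(-86\right)} = \frac{1}{-652059 + - 11 \cdot 2 \sqrt{5} \cdot 17 \left(-86\right)} = \frac{1}{-652059 + - 22 \sqrt{5} \cdot 17 \left(-86\right)} = \frac{1}{-652059 + - 374 \sqrt{5} \left(-86\right)} = \frac{1}{-652059 + 32164 \sqrt{5}}$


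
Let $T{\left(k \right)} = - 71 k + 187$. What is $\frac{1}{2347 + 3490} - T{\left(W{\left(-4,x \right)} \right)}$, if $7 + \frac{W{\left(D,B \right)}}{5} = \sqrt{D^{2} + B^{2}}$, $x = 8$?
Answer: $- \frac{15596463}{5837} + 1420 \sqrt{5} \approx 503.22$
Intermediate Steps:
$W{\left(D,B \right)} = -35 + 5 \sqrt{B^{2} + D^{2}}$ ($W{\left(D,B \right)} = -35 + 5 \sqrt{D^{2} + B^{2}} = -35 + 5 \sqrt{B^{2} + D^{2}}$)
$T{\left(k \right)} = 187 - 71 k$
$\frac{1}{2347 + 3490} - T{\left(W{\left(-4,x \right)} \right)} = \frac{1}{2347 + 3490} - \left(187 - 71 \left(-35 + 5 \sqrt{8^{2} + \left(-4\right)^{2}}\right)\right) = \frac{1}{5837} - \left(187 - 71 \left(-35 + 5 \sqrt{64 + 16}\right)\right) = \frac{1}{5837} - \left(187 - 71 \left(-35 + 5 \sqrt{80}\right)\right) = \frac{1}{5837} - \left(187 - 71 \left(-35 + 5 \cdot 4 \sqrt{5}\right)\right) = \frac{1}{5837} - \left(187 - 71 \left(-35 + 20 \sqrt{5}\right)\right) = \frac{1}{5837} - \left(187 + \left(2485 - 1420 \sqrt{5}\right)\right) = \frac{1}{5837} - \left(2672 - 1420 \sqrt{5}\right) = - \frac{15596463}{5837} + 1420 \sqrt{5}$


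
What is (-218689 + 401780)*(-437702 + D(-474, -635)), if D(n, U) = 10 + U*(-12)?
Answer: -78742312552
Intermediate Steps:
D(n, U) = 10 - 12*U
(-218689 + 401780)*(-437702 + D(-474, -635)) = (-218689 + 401780)*(-437702 + (10 - 12*(-635))) = 183091*(-437702 + (10 + 7620)) = 183091*(-437702 + 7630) = 183091*(-430072) = -78742312552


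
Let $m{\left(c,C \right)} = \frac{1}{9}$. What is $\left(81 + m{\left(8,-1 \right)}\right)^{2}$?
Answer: $\frac{532900}{81} \approx 6579.0$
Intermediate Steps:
$m{\left(c,C \right)} = \frac{1}{9}$
$\left(81 + m{\left(8,-1 \right)}\right)^{2} = \left(81 + \frac{1}{9}\right)^{2} = \left(\frac{730}{9}\right)^{2} = \frac{532900}{81}$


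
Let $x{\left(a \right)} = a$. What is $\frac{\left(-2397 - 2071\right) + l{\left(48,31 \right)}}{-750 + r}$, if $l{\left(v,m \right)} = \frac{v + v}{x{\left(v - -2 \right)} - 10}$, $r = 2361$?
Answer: $- \frac{22328}{8055} \approx -2.7719$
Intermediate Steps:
$l{\left(v,m \right)} = \frac{2 v}{-8 + v}$ ($l{\left(v,m \right)} = \frac{v + v}{\left(v - -2\right) - 10} = \frac{2 v}{\left(v + 2\right) - 10} = \frac{2 v}{\left(2 + v\right) - 10} = \frac{2 v}{-8 + v}$)
$\frac{\left(-2397 - 2071\right) + l{\left(48,31 \right)}}{-750 + r} = \frac{\left(-2397 - 2071\right) + 2 \cdot 48 \frac{1}{-8 + 48}}{-750 + 2361} = \frac{-4468 + 2 \cdot 48 \cdot \frac{1}{40}}{1611} = \left(-4468 + 2 \cdot 48 \cdot \frac{1}{40}\right) \frac{1}{1611} = \left(-4468 + \frac{12}{5}\right) \frac{1}{1611} = \left(- \frac{22328}{5}\right) \frac{1}{1611} = - \frac{22328}{8055}$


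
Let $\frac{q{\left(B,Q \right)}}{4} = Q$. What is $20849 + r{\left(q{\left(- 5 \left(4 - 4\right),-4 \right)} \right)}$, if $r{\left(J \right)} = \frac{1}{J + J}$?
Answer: $\frac{667167}{32} \approx 20849.0$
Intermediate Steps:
$q{\left(B,Q \right)} = 4 Q$
$r{\left(J \right)} = \frac{1}{2 J}$
$20849 + r{\left(q{\left(- 5 \left(4 - 4\right),-4 \right)} \right)} = 20849 + \frac{1}{2 \cdot 4 \left(-4\right)} = 20849 + \frac{1}{2 \left(-16\right)} = 20849 + \frac{1}{2} \left(- \frac{1}{16}\right) = 20849 - \frac{1}{32} = \frac{667167}{32}$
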